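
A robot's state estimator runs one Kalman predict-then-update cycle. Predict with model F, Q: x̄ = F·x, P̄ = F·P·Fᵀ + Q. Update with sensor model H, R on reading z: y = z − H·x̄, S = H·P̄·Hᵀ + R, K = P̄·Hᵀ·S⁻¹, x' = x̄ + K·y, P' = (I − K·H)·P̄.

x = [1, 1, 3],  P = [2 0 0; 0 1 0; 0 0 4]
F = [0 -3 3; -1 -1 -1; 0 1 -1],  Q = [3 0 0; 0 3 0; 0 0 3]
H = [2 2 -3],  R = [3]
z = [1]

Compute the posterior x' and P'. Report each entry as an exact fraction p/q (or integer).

x̄ = F·x = [6, -5, -2]
P̄ = F·P·Fᵀ + Q = [48 -9 -15; -9 10 3; -15 3 8]
y = z − H·x̄ = [-7]
S = H·P̄·Hᵀ + R = [379]
K = P̄·Hᵀ·S⁻¹ = [123/379; -7/379; -48/379]
x' = x̄ + K·y = [1413/379, -1846/379, -422/379]
P' = (I − K·H)·P̄ = [3063/379 -2550/379 219/379; -2550/379 3741/379 801/379; 219/379 801/379 728/379]

x' = [1413/379, -1846/379, -422/379]
P' = [3063/379 -2550/379 219/379; -2550/379 3741/379 801/379; 219/379 801/379 728/379]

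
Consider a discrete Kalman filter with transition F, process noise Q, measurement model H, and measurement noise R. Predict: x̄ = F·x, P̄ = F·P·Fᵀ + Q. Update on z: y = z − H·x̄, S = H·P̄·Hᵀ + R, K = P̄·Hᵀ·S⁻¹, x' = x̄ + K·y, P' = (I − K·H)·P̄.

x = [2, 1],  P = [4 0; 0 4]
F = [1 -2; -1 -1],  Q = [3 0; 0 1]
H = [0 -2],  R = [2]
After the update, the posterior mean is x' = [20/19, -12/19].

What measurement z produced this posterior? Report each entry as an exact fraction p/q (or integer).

z = [1]

x̄ = F·x = [0, -3]
P̄ = F·P·Fᵀ + Q = [23 4; 4 9]
S = H·P̄·Hᵀ + R = [38]
K = P̄·Hᵀ·S⁻¹ = [-4/19; -9/19]
x' − x̄ = [20/19, 45/19] = K·y
y = (KᵀK)⁻¹·Kᵀ·(x' − x̄) = [-5]
z = y + H·x̄ = [-5] + [6] = [1]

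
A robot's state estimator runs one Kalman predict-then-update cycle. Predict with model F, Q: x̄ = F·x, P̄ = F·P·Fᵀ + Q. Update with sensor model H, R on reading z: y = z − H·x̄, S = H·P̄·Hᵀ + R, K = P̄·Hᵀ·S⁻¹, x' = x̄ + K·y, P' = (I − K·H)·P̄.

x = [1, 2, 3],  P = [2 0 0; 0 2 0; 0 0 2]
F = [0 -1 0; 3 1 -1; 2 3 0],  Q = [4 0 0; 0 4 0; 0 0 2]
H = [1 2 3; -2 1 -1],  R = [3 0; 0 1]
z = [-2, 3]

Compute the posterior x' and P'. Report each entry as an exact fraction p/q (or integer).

x̄ = F·x = [-2, 2, 8]
P̄ = F·P·Fᵀ + Q = [6 -2 -6; -2 26 18; -6 18 28]
y = z − H·x̄ = [-28, 5]
S = H·P̄·Hᵀ + R = [537 22; 22 27]
K = P̄·Hᵀ·S⁻¹ = [-256/14015 -3944/14015; 2544/14015 4156/14015; 3034/14015 -1434/14015]
x' = x̄ + K·y = [-40582/14015, -22422/14015, 19998/14015]
P' = (I − K·H)·P̄ = [48442/14015 45922/14015 -47018/14015; 45922/14015 49942/14015 -46058/14015; -47018/14015 -46058/14015 49412/14015]

x' = [-40582/14015, -22422/14015, 19998/14015]
P' = [48442/14015 45922/14015 -47018/14015; 45922/14015 49942/14015 -46058/14015; -47018/14015 -46058/14015 49412/14015]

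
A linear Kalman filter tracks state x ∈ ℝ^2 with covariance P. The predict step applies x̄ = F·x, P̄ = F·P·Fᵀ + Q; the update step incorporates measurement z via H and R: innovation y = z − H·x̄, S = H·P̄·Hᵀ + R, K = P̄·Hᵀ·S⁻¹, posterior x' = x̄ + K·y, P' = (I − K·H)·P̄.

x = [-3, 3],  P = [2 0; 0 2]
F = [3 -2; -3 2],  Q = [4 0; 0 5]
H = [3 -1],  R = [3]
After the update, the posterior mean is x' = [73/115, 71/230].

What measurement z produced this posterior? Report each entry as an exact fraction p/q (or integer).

x̄ = F·x = [-15, 15]
P̄ = F·P·Fᵀ + Q = [30 -26; -26 31]
S = H·P̄·Hᵀ + R = [460]
K = P̄·Hᵀ·S⁻¹ = [29/115; -109/460]
x' − x̄ = [1798/115, -3379/230] = K·y
y = (KᵀK)⁻¹·Kᵀ·(x' − x̄) = [62]
z = y + H·x̄ = [62] + [-60] = [2]

z = [2]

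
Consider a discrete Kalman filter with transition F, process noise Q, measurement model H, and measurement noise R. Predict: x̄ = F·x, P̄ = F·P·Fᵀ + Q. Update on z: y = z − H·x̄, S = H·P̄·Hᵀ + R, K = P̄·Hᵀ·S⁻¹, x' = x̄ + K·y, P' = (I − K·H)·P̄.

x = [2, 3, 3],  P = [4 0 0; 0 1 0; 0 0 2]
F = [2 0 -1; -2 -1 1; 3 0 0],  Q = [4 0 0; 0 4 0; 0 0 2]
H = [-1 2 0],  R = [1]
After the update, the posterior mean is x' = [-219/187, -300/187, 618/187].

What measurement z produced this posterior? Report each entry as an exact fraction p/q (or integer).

x̄ = F·x = [1, -4, 6]
P̄ = F·P·Fᵀ + Q = [22 -18 24; -18 23 -24; 24 -24 38]
S = H·P̄·Hᵀ + R = [187]
K = P̄·Hᵀ·S⁻¹ = [-58/187; 64/187; -72/187]
x' − x̄ = [-406/187, 448/187, -504/187] = K·y
y = (KᵀK)⁻¹·Kᵀ·(x' − x̄) = [7]
z = y + H·x̄ = [7] + [-9] = [-2]

z = [-2]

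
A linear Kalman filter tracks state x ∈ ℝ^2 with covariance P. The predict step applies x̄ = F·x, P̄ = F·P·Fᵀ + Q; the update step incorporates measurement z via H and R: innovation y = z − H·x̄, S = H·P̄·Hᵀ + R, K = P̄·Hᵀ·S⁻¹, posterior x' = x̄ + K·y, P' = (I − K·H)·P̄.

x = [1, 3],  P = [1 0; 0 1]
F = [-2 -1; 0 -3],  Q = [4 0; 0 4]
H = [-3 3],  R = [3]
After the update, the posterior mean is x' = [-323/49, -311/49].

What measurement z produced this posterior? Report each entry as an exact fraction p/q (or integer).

x̄ = F·x = [-5, -9]
P̄ = F·P·Fᵀ + Q = [9 3; 3 13]
S = H·P̄·Hᵀ + R = [147]
K = P̄·Hᵀ·S⁻¹ = [-6/49; 10/49]
x' − x̄ = [-78/49, 130/49] = K·y
y = (KᵀK)⁻¹·Kᵀ·(x' − x̄) = [13]
z = y + H·x̄ = [13] + [-12] = [1]

z = [1]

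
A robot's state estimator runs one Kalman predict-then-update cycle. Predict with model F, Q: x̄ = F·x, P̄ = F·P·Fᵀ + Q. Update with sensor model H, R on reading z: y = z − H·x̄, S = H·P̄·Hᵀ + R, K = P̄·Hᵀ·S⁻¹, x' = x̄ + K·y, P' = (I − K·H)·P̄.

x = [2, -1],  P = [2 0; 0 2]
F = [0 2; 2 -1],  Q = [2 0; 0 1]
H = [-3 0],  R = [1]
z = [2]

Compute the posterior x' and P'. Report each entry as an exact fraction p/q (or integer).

x̄ = F·x = [-2, 5]
P̄ = F·P·Fᵀ + Q = [10 -4; -4 11]
y = z − H·x̄ = [-4]
S = H·P̄·Hᵀ + R = [91]
K = P̄·Hᵀ·S⁻¹ = [-30/91; 12/91]
x' = x̄ + K·y = [-62/91, 407/91]
P' = (I − K·H)·P̄ = [10/91 -4/91; -4/91 857/91]

x' = [-62/91, 407/91]
P' = [10/91 -4/91; -4/91 857/91]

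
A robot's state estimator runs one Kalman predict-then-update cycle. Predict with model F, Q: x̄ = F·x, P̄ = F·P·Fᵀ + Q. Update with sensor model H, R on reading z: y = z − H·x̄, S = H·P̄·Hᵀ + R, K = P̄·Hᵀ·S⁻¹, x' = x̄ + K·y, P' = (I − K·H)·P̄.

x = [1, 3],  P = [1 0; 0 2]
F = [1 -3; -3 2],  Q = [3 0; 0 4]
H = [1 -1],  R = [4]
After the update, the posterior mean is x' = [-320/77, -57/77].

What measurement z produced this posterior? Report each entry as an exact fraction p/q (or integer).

z = [-3]

x̄ = F·x = [-8, 3]
P̄ = F·P·Fᵀ + Q = [22 -15; -15 21]
S = H·P̄·Hᵀ + R = [77]
K = P̄·Hᵀ·S⁻¹ = [37/77; -36/77]
x' − x̄ = [296/77, -288/77] = K·y
y = (KᵀK)⁻¹·Kᵀ·(x' − x̄) = [8]
z = y + H·x̄ = [8] + [-11] = [-3]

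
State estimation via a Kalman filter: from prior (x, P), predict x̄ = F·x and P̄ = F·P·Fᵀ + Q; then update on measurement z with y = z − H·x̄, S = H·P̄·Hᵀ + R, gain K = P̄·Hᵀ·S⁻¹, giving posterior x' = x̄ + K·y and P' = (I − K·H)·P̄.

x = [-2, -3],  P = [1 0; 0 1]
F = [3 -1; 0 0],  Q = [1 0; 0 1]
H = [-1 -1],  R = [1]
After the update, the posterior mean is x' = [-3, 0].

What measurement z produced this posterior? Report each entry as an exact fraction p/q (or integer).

z = [3]

x̄ = F·x = [-3, 0]
P̄ = F·P·Fᵀ + Q = [11 0; 0 1]
S = H·P̄·Hᵀ + R = [13]
K = P̄·Hᵀ·S⁻¹ = [-11/13; -1/13]
x' − x̄ = [0, 0] = K·y
y = (KᵀK)⁻¹·Kᵀ·(x' − x̄) = [0]
z = y + H·x̄ = [0] + [3] = [3]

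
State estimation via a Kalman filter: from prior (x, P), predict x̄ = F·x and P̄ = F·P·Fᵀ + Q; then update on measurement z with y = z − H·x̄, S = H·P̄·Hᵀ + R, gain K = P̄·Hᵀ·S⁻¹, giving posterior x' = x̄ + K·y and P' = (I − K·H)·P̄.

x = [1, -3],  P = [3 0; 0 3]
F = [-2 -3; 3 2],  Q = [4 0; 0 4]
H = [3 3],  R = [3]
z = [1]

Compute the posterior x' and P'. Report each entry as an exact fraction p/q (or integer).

x' = [224/43, -206/43]
P' = [1702/43 -1695/43; -1695/43 1702/43]

x̄ = F·x = [7, -3]
P̄ = F·P·Fᵀ + Q = [43 -36; -36 43]
y = z − H·x̄ = [-11]
S = H·P̄·Hᵀ + R = [129]
K = P̄·Hᵀ·S⁻¹ = [7/43; 7/43]
x' = x̄ + K·y = [224/43, -206/43]
P' = (I − K·H)·P̄ = [1702/43 -1695/43; -1695/43 1702/43]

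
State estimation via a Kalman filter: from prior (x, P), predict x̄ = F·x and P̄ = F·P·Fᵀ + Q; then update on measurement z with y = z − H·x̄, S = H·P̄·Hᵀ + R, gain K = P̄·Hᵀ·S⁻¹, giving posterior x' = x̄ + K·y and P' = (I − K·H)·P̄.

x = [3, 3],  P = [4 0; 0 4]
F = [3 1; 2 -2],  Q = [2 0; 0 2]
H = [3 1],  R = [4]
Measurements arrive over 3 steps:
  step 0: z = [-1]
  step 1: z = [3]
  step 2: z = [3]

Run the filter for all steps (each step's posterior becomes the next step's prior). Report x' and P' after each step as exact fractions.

step 0: x̄ = F·x = [12, 0]
step 0: P̄ = F·P·Fᵀ + Q = [42 16; 16 34]
step 0: y = z − H·x̄ = [-37]
step 0: S = H·P̄·Hᵀ + R = [512]
step 0: K = P̄·Hᵀ·S⁻¹ = [71/256; 41/256]
step 0: x' = x̄ + K·y = [445/256, -1517/256]
step 0: P' = (I − K·H)·P̄ = [335/128 -863/128; -863/128 2671/128]
step 1: x̄ = F·x = [-91/128, 981/64]
step 1: P̄ = F·P·Fᵀ + Q = [191/32 15/16; 15/16 1199/8]
step 1: y = z − H·x̄ = [-1305/128]
step 1: S = H·P̄·Hᵀ + R = [6823/32]
step 1: K = P̄·Hᵀ·S⁻¹ = [603/6823; 4886/6823]
step 1: x' = x̄ + K·y = [-21997/13646, 109539/13646]
step 1: P' = (I − K·H)·P̄ = [29362/6823 -85674/6823; -85674/6823 276566/6823]
step 2: x̄ = F·x = [21774/6823, -131536/6823]
step 2: P̄ = F·P·Fᵀ + Q = [40426/6823 -34264/6823; -34264/6823 1922750/6823]
step 2: y = z − H·x̄ = [86683/6823]
step 2: S = H·P̄·Hᵀ + R = [2108292/6823]
step 2: K = P̄·Hᵀ·S⁻¹ = [43507/1054146; 909979/1054146]
step 2: x' = x̄ + K·y = [3916795/1054146, -8761313/1054146]
step 2: P' = (I − K·H)·P̄ = [2845463/527073 -8449375/527073; -8449375/527073 27168083/527073]

step 0: x' = [445/256, -1517/256], P' = [335/128 -863/128; -863/128 2671/128]
step 1: x' = [-21997/13646, 109539/13646], P' = [29362/6823 -85674/6823; -85674/6823 276566/6823]
step 2: x' = [3916795/1054146, -8761313/1054146], P' = [2845463/527073 -8449375/527073; -8449375/527073 27168083/527073]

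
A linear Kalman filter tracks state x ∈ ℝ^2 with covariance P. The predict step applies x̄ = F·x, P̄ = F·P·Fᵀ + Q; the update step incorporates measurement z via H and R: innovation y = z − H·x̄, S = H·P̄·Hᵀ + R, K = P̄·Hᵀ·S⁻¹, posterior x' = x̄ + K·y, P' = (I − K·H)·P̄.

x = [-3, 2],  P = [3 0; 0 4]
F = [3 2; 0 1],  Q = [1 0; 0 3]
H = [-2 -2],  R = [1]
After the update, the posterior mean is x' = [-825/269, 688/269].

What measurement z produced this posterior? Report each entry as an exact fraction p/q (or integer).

z = [1]

x̄ = F·x = [-5, 2]
P̄ = F·P·Fᵀ + Q = [44 8; 8 7]
S = H·P̄·Hᵀ + R = [269]
K = P̄·Hᵀ·S⁻¹ = [-104/269; -30/269]
x' − x̄ = [520/269, 150/269] = K·y
y = (KᵀK)⁻¹·Kᵀ·(x' − x̄) = [-5]
z = y + H·x̄ = [-5] + [6] = [1]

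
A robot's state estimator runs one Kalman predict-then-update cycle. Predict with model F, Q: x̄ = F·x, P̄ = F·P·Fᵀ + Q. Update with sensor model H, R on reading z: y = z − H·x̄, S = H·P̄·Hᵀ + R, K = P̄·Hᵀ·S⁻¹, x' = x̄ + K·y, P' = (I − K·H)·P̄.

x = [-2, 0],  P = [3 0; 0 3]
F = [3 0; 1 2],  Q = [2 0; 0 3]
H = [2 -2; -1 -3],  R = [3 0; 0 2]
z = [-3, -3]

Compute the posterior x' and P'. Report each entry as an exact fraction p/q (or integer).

x' = [-314/679, 32461/29197]
P' = [363/679 -9/679; -9/679 4959/29197]

x̄ = F·x = [-6, -2]
P̄ = F·P·Fᵀ + Q = [29 9; 9 18]
y = z − H·x̄ = [5, -15]
S = H·P̄·Hᵀ + R = [119 14; 14 247]
K = P̄·Hᵀ·S⁻¹ = [248/679 -24/97; -3564/29197 -1035/4171]
x' = x̄ + K·y = [-314/679, 32461/29197]
P' = (I − K·H)·P̄ = [363/679 -9/679; -9/679 4959/29197]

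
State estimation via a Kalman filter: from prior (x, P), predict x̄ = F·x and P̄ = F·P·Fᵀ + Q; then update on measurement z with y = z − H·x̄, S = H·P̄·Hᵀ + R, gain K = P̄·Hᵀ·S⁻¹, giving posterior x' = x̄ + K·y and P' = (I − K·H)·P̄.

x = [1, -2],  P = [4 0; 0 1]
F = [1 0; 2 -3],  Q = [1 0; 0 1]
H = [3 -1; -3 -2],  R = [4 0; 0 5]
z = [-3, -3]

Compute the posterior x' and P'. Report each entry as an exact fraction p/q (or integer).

x' = [-2581/6461, 2104/923]
P' = [1486/6461 -62/923; -62/923 838/923]

x̄ = F·x = [1, 8]
P̄ = F·P·Fᵀ + Q = [5 8; 8 26]
y = z − H·x̄ = [2, 16]
S = H·P̄·Hᵀ + R = [27 -17; -17 250]
K = P̄·Hᵀ·S⁻¹ = [1223/6461 -718/6461; -256/923 -298/923]
x' = x̄ + K·y = [-2581/6461, 2104/923]
P' = (I − K·H)·P̄ = [1486/6461 -62/923; -62/923 838/923]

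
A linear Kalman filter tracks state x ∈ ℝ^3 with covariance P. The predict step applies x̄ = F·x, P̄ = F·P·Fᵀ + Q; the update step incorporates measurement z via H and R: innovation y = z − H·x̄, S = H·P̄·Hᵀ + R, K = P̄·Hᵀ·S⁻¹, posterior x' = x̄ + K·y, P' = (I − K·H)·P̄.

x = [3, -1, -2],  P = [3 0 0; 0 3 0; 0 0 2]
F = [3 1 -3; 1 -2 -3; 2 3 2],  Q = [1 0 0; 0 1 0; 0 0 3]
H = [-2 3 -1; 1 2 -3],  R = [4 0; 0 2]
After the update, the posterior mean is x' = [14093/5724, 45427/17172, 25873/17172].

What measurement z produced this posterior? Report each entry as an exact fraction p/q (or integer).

x̄ = F·x = [14, 11, -1]
P̄ = F·P·Fᵀ + Q = [49 21 15; 21 34 -24; 15 -24 50]
S = H·P̄·Hᵀ + R = [508 574; 574 919]
K = P̄·Hᵀ·S⁻¹ = [-12059/22896 4339/11448; -7609/68688 8393/34344; -17323/68688 -1429/34344]
x' − x̄ = [-66043/5724, -143465/17172, 43045/17172] = K·y
y = (KᵀK)⁻¹·Kᵀ·(x' − x̄) = [-4, -36]
z = y + H·x̄ = [-4, -36] + [6, 39] = [2, 3]

z = [2, 3]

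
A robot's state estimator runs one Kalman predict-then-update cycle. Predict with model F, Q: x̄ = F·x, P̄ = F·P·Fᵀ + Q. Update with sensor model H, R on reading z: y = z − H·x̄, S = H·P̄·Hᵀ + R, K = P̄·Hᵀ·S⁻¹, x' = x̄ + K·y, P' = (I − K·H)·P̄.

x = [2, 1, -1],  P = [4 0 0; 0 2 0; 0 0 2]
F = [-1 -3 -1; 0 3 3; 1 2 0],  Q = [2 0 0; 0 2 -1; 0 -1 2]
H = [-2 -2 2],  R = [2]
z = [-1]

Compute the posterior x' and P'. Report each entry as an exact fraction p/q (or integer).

x̄ = F·x = [-4, 0, 4]
P̄ = F·P·Fᵀ + Q = [26 -24 -16; -24 38 11; -16 11 14]
y = z − H·x̄ = [-17]
S = H·P̄·Hᵀ + R = [162]
K = P̄·Hᵀ·S⁻¹ = [-2/9; -1/27; 19/81]
x' = x̄ + K·y = [-2/9, 17/27, 1/81]
P' = (I − K·H)·P̄ = [18 -76/3 -68/9; -76/3 340/9 335/27; -68/9 335/27 412/81]

x' = [-2/9, 17/27, 1/81]
P' = [18 -76/3 -68/9; -76/3 340/9 335/27; -68/9 335/27 412/81]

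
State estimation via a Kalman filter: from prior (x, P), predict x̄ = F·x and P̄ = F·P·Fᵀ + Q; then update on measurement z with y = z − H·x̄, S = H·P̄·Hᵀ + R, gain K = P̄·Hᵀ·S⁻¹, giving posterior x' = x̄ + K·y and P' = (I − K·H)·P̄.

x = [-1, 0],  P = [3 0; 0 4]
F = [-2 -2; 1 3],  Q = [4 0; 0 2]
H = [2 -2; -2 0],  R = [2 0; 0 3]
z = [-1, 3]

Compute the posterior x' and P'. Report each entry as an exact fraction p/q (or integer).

x' = [-372/325, -178/325]
P' = [2568/4225 2382/4225; 2382/4225 4243/4225]

x̄ = F·x = [2, -1]
P̄ = F·P·Fᵀ + Q = [32 -30; -30 41]
y = z − H·x̄ = [-7, 7]
S = H·P̄·Hᵀ + R = [534 -248; -248 131]
K = P̄·Hᵀ·S⁻¹ = [186/4225 -1712/4225; -1861/4225 -1588/4225]
x' = x̄ + K·y = [-372/325, -178/325]
P' = (I − K·H)·P̄ = [2568/4225 2382/4225; 2382/4225 4243/4225]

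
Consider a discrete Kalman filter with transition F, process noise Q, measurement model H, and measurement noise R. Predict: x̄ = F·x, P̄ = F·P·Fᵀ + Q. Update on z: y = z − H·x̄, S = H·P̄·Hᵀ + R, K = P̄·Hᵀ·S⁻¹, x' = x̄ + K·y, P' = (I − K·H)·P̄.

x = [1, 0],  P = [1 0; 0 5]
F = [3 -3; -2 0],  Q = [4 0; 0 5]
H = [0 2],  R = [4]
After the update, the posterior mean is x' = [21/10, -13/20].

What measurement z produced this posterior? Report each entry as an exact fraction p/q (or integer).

x̄ = F·x = [3, -2]
P̄ = F·P·Fᵀ + Q = [58 -6; -6 9]
S = H·P̄·Hᵀ + R = [40]
K = P̄·Hᵀ·S⁻¹ = [-3/10; 9/20]
x' − x̄ = [-9/10, 27/20] = K·y
y = (KᵀK)⁻¹·Kᵀ·(x' − x̄) = [3]
z = y + H·x̄ = [3] + [-4] = [-1]

z = [-1]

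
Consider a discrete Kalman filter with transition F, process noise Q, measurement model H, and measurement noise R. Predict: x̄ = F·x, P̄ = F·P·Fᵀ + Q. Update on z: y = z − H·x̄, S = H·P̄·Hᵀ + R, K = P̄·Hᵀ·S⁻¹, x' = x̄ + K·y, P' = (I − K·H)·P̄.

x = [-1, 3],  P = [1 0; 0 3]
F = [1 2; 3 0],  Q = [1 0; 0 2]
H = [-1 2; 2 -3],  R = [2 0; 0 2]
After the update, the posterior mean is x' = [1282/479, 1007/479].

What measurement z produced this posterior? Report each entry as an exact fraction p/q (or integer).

z = [2, -1]

x̄ = F·x = [5, -3]
P̄ = F·P·Fᵀ + Q = [14 3; 3 11]
S = H·P̄·Hᵀ + R = [48 -73; -73 121]
K = P̄·Hᵀ·S⁻¹ = [419/479 328/479; 328/479 91/479]
x' − x̄ = [-1113/479, 2444/479] = K·y
y = (KᵀK)⁻¹·Kᵀ·(x' − x̄) = [13, -20]
z = y + H·x̄ = [13, -20] + [-11, 19] = [2, -1]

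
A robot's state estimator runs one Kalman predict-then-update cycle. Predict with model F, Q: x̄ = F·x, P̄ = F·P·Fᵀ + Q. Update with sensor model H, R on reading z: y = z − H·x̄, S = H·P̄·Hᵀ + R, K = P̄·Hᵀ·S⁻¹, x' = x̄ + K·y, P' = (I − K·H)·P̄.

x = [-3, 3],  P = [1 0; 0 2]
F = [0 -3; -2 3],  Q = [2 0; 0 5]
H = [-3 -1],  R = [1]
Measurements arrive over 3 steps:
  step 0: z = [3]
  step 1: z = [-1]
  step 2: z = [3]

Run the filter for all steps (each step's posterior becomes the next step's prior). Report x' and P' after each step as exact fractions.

step 0: x̄ = F·x = [-9, 15]
step 0: P̄ = F·P·Fᵀ + Q = [20 -18; -18 27]
step 0: y = z − H·x̄ = [-9]
step 0: S = H·P̄·Hᵀ + R = [100]
step 0: K = P̄·Hᵀ·S⁻¹ = [-21/50; 27/100]
step 0: x' = x̄ + K·y = [-261/50, 1257/100]
step 0: P' = (I − K·H)·P̄ = [59/25 -333/50; -333/50 1971/100]
step 1: x̄ = F·x = [-3771/100, 963/20]
step 1: P̄ = F·P·Fᵀ + Q = [17939/100 -4347/20; -4347/20 1087/4]
step 1: y = z − H·x̄ = [-3299/50]
step 1: S = H·P̄·Hᵀ + R = [14579/25]
step 1: K = P̄·Hᵀ·S⁻¹ = [-16041/29158; 19015/29158]
step 1: x' = x̄ + K·y = [-41163/29158, 74674/14579]
step 1: P' = (I − K·H)·P̄ = [42190/14579 -237099/29158; -237099/29158 346141/14579]
step 2: x̄ = F·x = [-224022/14579, 265185/14579]
step 2: P̄ = F·P·Fᵀ + Q = [3144427/14579 -3826566/14579; -3826566/14579 4779518/14579]
step 2: y = z − H·x̄ = [-363144/14579]
step 2: S = H·P̄·Hᵀ + R = [10134544/14579]
step 2: K = P̄·Hᵀ·S⁻¹ = [-5606715/10134544; 1675045/2533636]
step 2: x' = x̄ + K·y = [-2009019/1266818, 1090605/633409]
step 2: P' = (I − K·H)·P̄ = [29637197/10134544 -20826219/2533636; -20826219/2533636 15200903/633409]

step 0: x' = [-261/50, 1257/100], P' = [59/25 -333/50; -333/50 1971/100]
step 1: x' = [-41163/29158, 74674/14579], P' = [42190/14579 -237099/29158; -237099/29158 346141/14579]
step 2: x' = [-2009019/1266818, 1090605/633409], P' = [29637197/10134544 -20826219/2533636; -20826219/2533636 15200903/633409]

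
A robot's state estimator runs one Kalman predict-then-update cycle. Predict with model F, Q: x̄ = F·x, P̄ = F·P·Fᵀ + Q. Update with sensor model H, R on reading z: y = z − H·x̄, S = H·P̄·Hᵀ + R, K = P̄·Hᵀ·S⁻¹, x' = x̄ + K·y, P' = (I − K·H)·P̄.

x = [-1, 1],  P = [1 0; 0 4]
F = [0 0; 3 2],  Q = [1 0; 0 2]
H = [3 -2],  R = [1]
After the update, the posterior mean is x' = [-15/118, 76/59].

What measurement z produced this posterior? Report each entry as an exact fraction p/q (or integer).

x̄ = F·x = [0, -1]
P̄ = F·P·Fᵀ + Q = [1 0; 0 27]
S = H·P̄·Hᵀ + R = [118]
K = P̄·Hᵀ·S⁻¹ = [3/118; -27/59]
x' − x̄ = [-15/118, 135/59] = K·y
y = (KᵀK)⁻¹·Kᵀ·(x' − x̄) = [-5]
z = y + H·x̄ = [-5] + [2] = [-3]

z = [-3]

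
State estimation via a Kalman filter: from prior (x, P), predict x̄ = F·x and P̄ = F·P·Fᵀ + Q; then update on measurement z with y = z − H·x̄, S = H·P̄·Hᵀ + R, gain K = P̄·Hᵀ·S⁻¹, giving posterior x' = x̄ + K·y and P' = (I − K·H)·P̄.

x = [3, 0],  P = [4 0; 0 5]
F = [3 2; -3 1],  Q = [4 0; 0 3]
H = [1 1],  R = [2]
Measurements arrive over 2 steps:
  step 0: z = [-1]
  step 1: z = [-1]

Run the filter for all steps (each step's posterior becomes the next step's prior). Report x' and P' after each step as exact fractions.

step 0: x' = [226/27, -28/3], P' = [1042/27 -112/3; -112/3 38]
step 1: x' = [-14/9, 47/117], P' = [662/27 -226/9; -226/9 360/13]

step 0: x̄ = F·x = [9, -9]
step 0: P̄ = F·P·Fᵀ + Q = [60 -26; -26 44]
step 0: y = z − H·x̄ = [-1]
step 0: S = H·P̄·Hᵀ + R = [54]
step 0: K = P̄·Hᵀ·S⁻¹ = [17/27; 1/3]
step 0: x' = x̄ + K·y = [226/27, -28/3]
step 0: P' = (I − K·H)·P̄ = [1042/27 -112/3; -112/3 38]
step 1: x̄ = F·x = [58/9, -310/9]
step 1: P̄ = F·P·Fᵀ + Q = [166/3 -478/3; -478/3 1837/3]
step 1: y = z − H·x̄ = [27]
step 1: S = H·P̄·Hᵀ + R = [351]
step 1: K = P̄·Hᵀ·S⁻¹ = [-8/27; 151/117]
step 1: x' = x̄ + K·y = [-14/9, 47/117]
step 1: P' = (I − K·H)·P̄ = [662/27 -226/9; -226/9 360/13]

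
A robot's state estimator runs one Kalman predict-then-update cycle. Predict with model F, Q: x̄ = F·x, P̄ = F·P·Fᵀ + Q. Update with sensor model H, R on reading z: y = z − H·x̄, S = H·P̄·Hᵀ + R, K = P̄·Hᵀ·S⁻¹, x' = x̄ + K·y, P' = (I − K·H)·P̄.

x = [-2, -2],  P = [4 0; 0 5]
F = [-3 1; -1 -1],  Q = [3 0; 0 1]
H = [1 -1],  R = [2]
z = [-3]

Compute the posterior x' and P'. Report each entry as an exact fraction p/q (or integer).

x' = [19/14, 59/14]
P' = [479/42 135/14; 135/14 137/14]

x̄ = F·x = [4, 4]
P̄ = F·P·Fᵀ + Q = [44 7; 7 10]
y = z − H·x̄ = [-3]
S = H·P̄·Hᵀ + R = [42]
K = P̄·Hᵀ·S⁻¹ = [37/42; -1/14]
x' = x̄ + K·y = [19/14, 59/14]
P' = (I − K·H)·P̄ = [479/42 135/14; 135/14 137/14]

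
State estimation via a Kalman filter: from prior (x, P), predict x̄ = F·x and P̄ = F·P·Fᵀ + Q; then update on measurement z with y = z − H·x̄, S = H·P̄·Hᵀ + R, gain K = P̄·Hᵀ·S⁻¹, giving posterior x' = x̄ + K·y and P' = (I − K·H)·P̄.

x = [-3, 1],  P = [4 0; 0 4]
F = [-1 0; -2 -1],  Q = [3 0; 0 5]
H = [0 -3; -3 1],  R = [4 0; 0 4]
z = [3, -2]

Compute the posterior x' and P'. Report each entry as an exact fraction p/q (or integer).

x' = [4393/10067, -9003/10067]
P' = [4552/10067 1460/10067; 1460/10067 4396/10067]

x̄ = F·x = [3, 5]
P̄ = F·P·Fᵀ + Q = [7 8; 8 25]
y = z − H·x̄ = [18, 2]
S = H·P̄·Hᵀ + R = [229 -3; -3 44]
K = P̄·Hᵀ·S⁻¹ = [-1095/10067 -3049/10067; -3297/10067 4/10067]
x' = x̄ + K·y = [4393/10067, -9003/10067]
P' = (I − K·H)·P̄ = [4552/10067 1460/10067; 1460/10067 4396/10067]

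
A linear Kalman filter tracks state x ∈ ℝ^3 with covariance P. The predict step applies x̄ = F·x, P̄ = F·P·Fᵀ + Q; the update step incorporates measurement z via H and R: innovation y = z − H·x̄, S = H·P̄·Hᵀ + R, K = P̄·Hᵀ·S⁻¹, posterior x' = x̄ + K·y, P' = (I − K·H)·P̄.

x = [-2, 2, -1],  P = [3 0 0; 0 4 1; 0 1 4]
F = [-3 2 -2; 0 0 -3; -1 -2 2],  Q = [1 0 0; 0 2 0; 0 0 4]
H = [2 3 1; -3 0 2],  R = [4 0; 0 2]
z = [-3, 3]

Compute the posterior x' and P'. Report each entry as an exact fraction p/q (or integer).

x' = [149149/203717, -475875/203717, 516668/203717]
P' = [1326350/203717 -1518768/203717 1948292/203717; -1518768/203717 1839370/203717 -2264502/203717; 1948292/203717 -2264502/203717 2961814/203717]

x̄ = F·x = [12, 3, -4]
P̄ = F·P·Fᵀ + Q = [52 18 -15; 18 38 -18; -15 -18 31]
y = z − H·x̄ = [-32, 47]
S = H·P̄·Hᵀ + R = [633 -535; -535 774]
K = P̄·Hᵀ·S⁻¹ = [11172/203717 -41233/203717; 54018/203717 13650/203717; 16223/203717 39376/203717]
x' = x̄ + K·y = [149149/203717, -475875/203717, 516668/203717]
P' = (I − K·H)·P̄ = [1326350/203717 -1518768/203717 1948292/203717; -1518768/203717 1839370/203717 -2264502/203717; 1948292/203717 -2264502/203717 2961814/203717]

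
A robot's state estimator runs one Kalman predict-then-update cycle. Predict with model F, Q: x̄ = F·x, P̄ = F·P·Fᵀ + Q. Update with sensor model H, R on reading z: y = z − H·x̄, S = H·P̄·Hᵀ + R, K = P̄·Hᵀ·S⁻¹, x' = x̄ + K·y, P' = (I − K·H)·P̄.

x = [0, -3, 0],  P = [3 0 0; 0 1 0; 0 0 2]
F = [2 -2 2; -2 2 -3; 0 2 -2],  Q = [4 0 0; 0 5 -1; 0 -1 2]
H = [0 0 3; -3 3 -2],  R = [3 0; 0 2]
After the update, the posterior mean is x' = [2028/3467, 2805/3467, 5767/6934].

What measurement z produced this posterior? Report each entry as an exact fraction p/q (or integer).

z = [3, -1]

x̄ = F·x = [6, -6, -6]
P̄ = F·P·Fᵀ + Q = [28 -28 -12; -28 39 15; -12 15 14]
S = H·P̄·Hᵀ + R = [129 159; 159 841]
K = P̄·Hᵀ·S⁻¹ = [-615/6934 -1071/6934; 444/3467 621/3467; 8965/27736 53/27736]
x' − x̄ = [-18774/3467, 23607/3467, 47371/6934] = K·y
y = (KᵀK)⁻¹·Kᵀ·(x' − x̄) = [21, 23]
z = y + H·x̄ = [21, 23] + [-18, -24] = [3, -1]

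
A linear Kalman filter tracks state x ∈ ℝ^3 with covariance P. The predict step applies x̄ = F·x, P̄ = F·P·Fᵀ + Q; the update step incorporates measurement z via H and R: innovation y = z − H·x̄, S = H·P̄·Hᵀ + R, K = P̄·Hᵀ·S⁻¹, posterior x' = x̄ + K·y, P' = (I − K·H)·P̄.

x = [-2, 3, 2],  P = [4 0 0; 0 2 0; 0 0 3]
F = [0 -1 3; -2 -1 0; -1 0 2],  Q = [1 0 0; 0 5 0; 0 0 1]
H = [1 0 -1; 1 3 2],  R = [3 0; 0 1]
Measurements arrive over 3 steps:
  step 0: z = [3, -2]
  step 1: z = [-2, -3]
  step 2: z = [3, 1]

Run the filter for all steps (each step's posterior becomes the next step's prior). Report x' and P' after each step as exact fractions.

step 0: x̄ = F·x = [3, 1, 6]
step 0: P̄ = F·P·Fᵀ + Q = [30 2 18; 2 23 8; 18 8 17]
step 0: y = z − H·x̄ = [6, -20]
step 0: S = H·P̄·Hᵀ + R = [14 -4; -4 486]
step 0: K = P̄·Hᵀ·S⁻¹ = [1530/1697 264/1697; -642/1697 597/3394; 395/3394 267/1697]
step 0: x' = x̄ + K·y = [8991/1697, -8125/1697, 6027/1697]
step 0: P' = (I − K·H)·P̄ = [13542/1697 -10394/1697 8952/1697; -10394/1697 18419/3394 -8468/1697; 8952/1697 -8468/1697 16719/3394]
step 1: x̄ = F·x = [26206/1697, -9857/1697, 3063/1697]
step 1: P̄ = F·P·Fᵀ + Q = [136950/1697 -79773/3394 29843/1697; -79773/3394 60573/3394 -2182/1697; 29843/1697 -2182/1697 12869/1697]
step 1: y = z − H·x̄ = [-26537/1697, -7852/1697]
step 1: S = H·P̄·Hᵀ + R = [95224/1697 55883/3394; 55883/3394 633141/3394]
step 1: K = P̄·Hᵀ·S⁻¹ = [74852275/69214807 10223406/69214807; -31204379/69214807 12944763/69214807; 9436314/69214807 9888108/69214807]
step 1: x' = x̄ + K·y = [-148960385/69214807, 26032984/69214807, -68384169/69214807]
step 1: P' = (I − K·H)·P̄ = [397644778/69214807 -244532426/69214807 173087953/69214807; -244532426/69214807 186438589/69214807 -150919289/69214807; 173087953/69214807 -150919289/69214807 144779011/69214807]
step 2: x̄ = F·x = [-231185491/69214807, 271887786/69214807, 12192047/69214807]
step 2: P̄ = F·P·Fᵀ + Q = [2464180229/69214807 -888396114/69214807 406716359/69214807; -888396114/69214807 1144962032/69214807 160243896/69214807; 406716359/69214807 160243896/69214807 353623817/69214807]
step 2: y = z − H·x̄ = [451021959/69214807, -539647154/69214807]
step 2: S = H·P̄·Hᵀ + R = [2212015749/69214807 -982271076/69214807; -982271076/69214807 12471964096/69214807]
step 2: K = P̄·Hᵀ·S⁻¹ = [31619176625/32053984892 16257022965/128215939568; -6177899677/16026992446 12790498323/64107969784; 2683182757/32053984892 17239294041/128215939568]
step 2: x' = x̄ + K·y = [134574172943/64107969784, -4461875535/32053984892, -20943667669/64107969784]
step 2: P' = (I − K·H)·P̄ = [661270765921/128215939568 -201449172633/64107969784 281840646421/128215939568; -201449172633/64107969784 78144737329/32053984892 -127314376509/64107969784; 281840646421/128215939568 -127314376509/64107969784 249642453337/128215939568]

step 0: x' = [8991/1697, -8125/1697, 6027/1697], P' = [13542/1697 -10394/1697 8952/1697; -10394/1697 18419/3394 -8468/1697; 8952/1697 -8468/1697 16719/3394]
step 1: x' = [-148960385/69214807, 26032984/69214807, -68384169/69214807], P' = [397644778/69214807 -244532426/69214807 173087953/69214807; -244532426/69214807 186438589/69214807 -150919289/69214807; 173087953/69214807 -150919289/69214807 144779011/69214807]
step 2: x' = [134574172943/64107969784, -4461875535/32053984892, -20943667669/64107969784], P' = [661270765921/128215939568 -201449172633/64107969784 281840646421/128215939568; -201449172633/64107969784 78144737329/32053984892 -127314376509/64107969784; 281840646421/128215939568 -127314376509/64107969784 249642453337/128215939568]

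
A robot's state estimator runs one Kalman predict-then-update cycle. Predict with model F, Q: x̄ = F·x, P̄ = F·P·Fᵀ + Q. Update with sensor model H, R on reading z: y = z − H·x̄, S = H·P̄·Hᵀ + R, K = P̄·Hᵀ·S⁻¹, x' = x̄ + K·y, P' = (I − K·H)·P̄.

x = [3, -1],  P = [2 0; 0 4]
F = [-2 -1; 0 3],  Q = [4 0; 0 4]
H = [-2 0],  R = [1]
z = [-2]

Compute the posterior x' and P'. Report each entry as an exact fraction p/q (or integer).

x̄ = F·x = [-5, -3]
P̄ = F·P·Fᵀ + Q = [16 -12; -12 40]
y = z − H·x̄ = [-12]
S = H·P̄·Hᵀ + R = [65]
K = P̄·Hᵀ·S⁻¹ = [-32/65; 24/65]
x' = x̄ + K·y = [59/65, -483/65]
P' = (I − K·H)·P̄ = [16/65 -12/65; -12/65 2024/65]

x' = [59/65, -483/65]
P' = [16/65 -12/65; -12/65 2024/65]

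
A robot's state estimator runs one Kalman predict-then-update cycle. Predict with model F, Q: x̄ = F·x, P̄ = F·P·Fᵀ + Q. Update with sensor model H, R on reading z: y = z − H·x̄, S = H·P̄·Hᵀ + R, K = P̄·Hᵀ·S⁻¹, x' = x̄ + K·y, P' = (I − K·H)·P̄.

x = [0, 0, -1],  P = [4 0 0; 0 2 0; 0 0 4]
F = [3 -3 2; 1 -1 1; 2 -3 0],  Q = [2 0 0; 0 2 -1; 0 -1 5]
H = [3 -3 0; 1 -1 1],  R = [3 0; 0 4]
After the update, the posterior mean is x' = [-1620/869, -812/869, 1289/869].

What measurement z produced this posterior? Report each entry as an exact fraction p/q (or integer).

x̄ = F·x = [-2, -1, 0]
P̄ = F·P·Fᵀ + Q = [72 26 42; 26 12 13; 42 13 39]
S = H·P̄·Hᵀ + R = [291 183; 183 133]
K = P̄·Hᵀ·S⁻¹ = [375/869 59/869; 215/1738 57/1738; -291/1738 1289/1738]
x' − x̄ = [118/869, 57/869, 1289/869] = K·y
y = (KᵀK)⁻¹·Kᵀ·(x' − x̄) = [0, 2]
z = y + H·x̄ = [0, 2] + [-3, -1] = [-3, 1]

z = [-3, 1]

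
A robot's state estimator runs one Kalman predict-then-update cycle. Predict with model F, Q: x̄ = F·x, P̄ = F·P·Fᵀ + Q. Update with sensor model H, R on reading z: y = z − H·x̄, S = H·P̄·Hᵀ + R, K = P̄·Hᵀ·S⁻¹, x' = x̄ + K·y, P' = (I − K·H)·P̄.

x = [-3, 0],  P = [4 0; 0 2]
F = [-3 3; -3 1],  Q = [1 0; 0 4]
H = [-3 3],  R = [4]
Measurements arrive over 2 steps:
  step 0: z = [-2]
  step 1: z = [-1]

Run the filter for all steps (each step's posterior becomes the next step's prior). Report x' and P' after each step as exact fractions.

step 0: x̄ = F·x = [9, 9]
step 0: P̄ = F·P·Fᵀ + Q = [55 42; 42 42]
step 0: y = z − H·x̄ = [-2]
step 0: S = H·P̄·Hᵀ + R = [121]
step 0: K = P̄·Hᵀ·S⁻¹ = [-39/121; 0]
step 0: x' = x̄ + K·y = [1167/121, 9]
step 0: P' = (I − K·H)·P̄ = [5134/121 42; 42 42]
step 1: x̄ = F·x = [-234/121, -2412/121]
step 1: P̄ = F·P·Fᵀ + Q = [589/121 468/121; 468/121 21280/121]
step 1: y = z − H·x̄ = [53]
step 1: S = H·P̄·Hᵀ + R = [1561]
step 1: K = P̄·Hᵀ·S⁻¹ = [-3/1561; 516/1561]
step 1: x' = x̄ + K·y = [-384513/188881, -456024/188881]
step 1: P' = (I − K·H)·P̄ = [918340/188881 917856/188881; 917856/188881 1001104/188881]

step 0: x' = [1167/121, 9], P' = [5134/121 42; 42 42]
step 1: x' = [-384513/188881, -456024/188881], P' = [918340/188881 917856/188881; 917856/188881 1001104/188881]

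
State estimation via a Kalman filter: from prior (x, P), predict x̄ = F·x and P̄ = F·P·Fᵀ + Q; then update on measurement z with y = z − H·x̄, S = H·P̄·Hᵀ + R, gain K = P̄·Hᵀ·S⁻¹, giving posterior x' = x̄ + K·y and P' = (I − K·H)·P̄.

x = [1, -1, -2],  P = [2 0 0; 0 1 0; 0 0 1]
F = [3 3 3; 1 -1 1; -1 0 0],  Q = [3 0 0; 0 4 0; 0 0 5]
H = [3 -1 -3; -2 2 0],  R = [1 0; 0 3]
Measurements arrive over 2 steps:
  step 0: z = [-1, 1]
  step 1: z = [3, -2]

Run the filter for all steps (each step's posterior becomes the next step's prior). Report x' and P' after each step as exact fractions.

step 0: x' = [-28560/17993, -860/947, -17277/17993], P' = [66444/17993 3282/947 44481/17993; 3282/947 3720/947 1986/947; 44481/17993 1986/947 33064/17993]
step 1: x' = [254793209/467993377, -236403190/467993377, -129303229/467993377], P' = [1683852333/467993377 1554838914/467993377 1134829119/467993377; 1554838914/467993377 1742174925/467993377 947602116/467993377; 1134829119/467993377 947602116/467993377 848517572/467993377]

step 0: x̄ = F·x = [-6, 0, -1]
step 0: P̄ = F·P·Fᵀ + Q = [39 6 -6; 6 8 -2; -6 -2 7]
step 0: y = z − H·x̄ = [14, -11]
step 0: S = H·P̄·Hᵀ + R = [483 -226; -226 143]
step 0: K = P̄·Hᵀ·S⁻¹ = [3531/17993 -2724/17993; 168/947 292/947; -3483/17993 -4498/17993]
step 0: x' = x̄ + K·y = [-28560/17993, -860/947, -17277/17993]
step 0: P' = (I − K·H)·P̄ = [66444/17993 3282/947 44481/17993; 3282/947 3720/947 1986/947; 44481/17993 1986/947 33064/17993]
step 1: x̄ = F·x = [-186531/17993, -29497/17993, 28560/17993]
step 1: P̄ = F·P·Fᵀ + Q = [4187985/17993 353370/17993 -519849/17993; 353370/17993 130938/17993 -48567/17993; -519849/17993 -48567/17993 156409/17993]
step 1: y = z − H·x̄ = [669755/17993, -350054/17993]
step 1: S = H·P̄·Hᵀ + R = [46194137/17993 -25390518/17993; -25390518/17993 14502711/17993]
step 1: K = P̄·Hᵀ·S⁻¹ = [92230728/467993377 -86008946/467993377; 79535469/467993377 124890674/467993377; -88667475/467993377 -124818002/467993377]
step 1: x' = x̄ + K·y = [254793209/467993377, -236403190/467993377, -129303229/467993377]
step 1: P' = (I − K·H)·P̄ = [1683852333/467993377 1554838914/467993377 1134829119/467993377; 1554838914/467993377 1742174925/467993377 947602116/467993377; 1134829119/467993377 947602116/467993377 848517572/467993377]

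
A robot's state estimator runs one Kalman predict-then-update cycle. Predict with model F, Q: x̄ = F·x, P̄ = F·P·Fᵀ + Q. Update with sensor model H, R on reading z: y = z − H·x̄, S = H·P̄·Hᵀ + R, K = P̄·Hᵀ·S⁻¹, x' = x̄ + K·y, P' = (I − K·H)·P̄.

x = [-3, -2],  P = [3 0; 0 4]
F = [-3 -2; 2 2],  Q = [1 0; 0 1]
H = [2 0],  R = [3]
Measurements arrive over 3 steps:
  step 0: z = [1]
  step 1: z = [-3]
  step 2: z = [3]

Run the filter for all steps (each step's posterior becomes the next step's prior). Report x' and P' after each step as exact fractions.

step 0: x' = [127/179, -90/179], P' = [132/179 -102/179; -102/179 567/179]
step 1: x' = [-15069/10181, 7286/10181], P' = [7233/10181 -6120/10181; -6120/10181 29801/10181]
step 2: x' = [818157/514711, -174878/514711], P' = [363126/514711 -304206/514711; -304206/514711 1488831/514711]

step 0: x̄ = F·x = [13, -10]
step 0: P̄ = F·P·Fᵀ + Q = [44 -34; -34 29]
step 0: y = z − H·x̄ = [-25]
step 0: S = H·P̄·Hᵀ + R = [179]
step 0: K = P̄·Hᵀ·S⁻¹ = [88/179; -68/179]
step 0: x' = x̄ + K·y = [127/179, -90/179]
step 0: P' = (I − K·H)·P̄ = [132/179 -102/179; -102/179 567/179]
step 1: x̄ = F·x = [-201/179, 74/179]
step 1: P̄ = F·P·Fᵀ + Q = [2411/179 -2040/179; -2040/179 2159/179]
step 1: y = z − H·x̄ = [-135/179]
step 1: S = H·P̄·Hᵀ + R = [10181/179]
step 1: K = P̄·Hᵀ·S⁻¹ = [4822/10181; -4080/10181]
step 1: x' = x̄ + K·y = [-15069/10181, 7286/10181]
step 1: P' = (I − K·H)·P̄ = [7233/10181 -6120/10181; -6120/10181 29801/10181]
step 2: x̄ = F·x = [30635/10181, -15566/10181]
step 2: P̄ = F·P·Fᵀ + Q = [121042/10181 -101402/10181; -101402/10181 109357/10181]
step 2: y = z − H·x̄ = [-30727/10181]
step 2: S = H·P̄·Hᵀ + R = [514711/10181]
step 2: K = P̄·Hᵀ·S⁻¹ = [242084/514711; -202804/514711]
step 2: x' = x̄ + K·y = [818157/514711, -174878/514711]
step 2: P' = (I − K·H)·P̄ = [363126/514711 -304206/514711; -304206/514711 1488831/514711]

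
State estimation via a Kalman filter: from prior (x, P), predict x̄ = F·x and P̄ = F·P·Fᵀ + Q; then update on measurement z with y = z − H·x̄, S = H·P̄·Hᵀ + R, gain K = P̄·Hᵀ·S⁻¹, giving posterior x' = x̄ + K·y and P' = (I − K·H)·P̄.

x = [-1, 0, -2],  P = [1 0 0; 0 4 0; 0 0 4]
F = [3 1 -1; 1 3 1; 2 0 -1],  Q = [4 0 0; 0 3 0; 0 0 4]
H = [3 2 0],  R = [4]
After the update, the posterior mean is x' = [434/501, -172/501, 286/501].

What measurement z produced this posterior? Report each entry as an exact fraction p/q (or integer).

z = [2]

x̄ = F·x = [-1, -3, 0]
P̄ = F·P·Fᵀ + Q = [21 11 10; 11 44 -2; 10 -2 12]
S = H·P̄·Hᵀ + R = [501]
K = P̄·Hᵀ·S⁻¹ = [85/501; 121/501; 26/501]
x' − x̄ = [935/501, 1331/501, 286/501] = K·y
y = (KᵀK)⁻¹·Kᵀ·(x' − x̄) = [11]
z = y + H·x̄ = [11] + [-9] = [2]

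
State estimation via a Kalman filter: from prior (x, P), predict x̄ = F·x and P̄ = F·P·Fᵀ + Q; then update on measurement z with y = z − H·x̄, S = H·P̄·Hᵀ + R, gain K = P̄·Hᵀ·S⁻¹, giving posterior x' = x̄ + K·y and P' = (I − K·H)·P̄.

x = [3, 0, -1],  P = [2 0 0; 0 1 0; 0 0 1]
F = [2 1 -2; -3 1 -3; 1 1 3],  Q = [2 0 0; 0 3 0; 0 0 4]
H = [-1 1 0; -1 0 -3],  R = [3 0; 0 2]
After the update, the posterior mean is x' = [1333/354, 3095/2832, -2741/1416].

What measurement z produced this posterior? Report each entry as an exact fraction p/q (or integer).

x̄ = F·x = [8, -6, 0]
P̄ = F·P·Fᵀ + Q = [15 -5 -1; -5 31 -14; -1 -14 16]
S = H·P̄·Hᵀ + R = [59 59; 59 155]
K = P̄·Hᵀ·S⁻¹ = [-299/708 1/12; 2807/5664 11/96; 379/2832 -17/48]
x' − x̄ = [-1499/354, 20087/2832, -2741/1416] = K·y
y = (KᵀK)⁻¹·Kᵀ·(x' − x̄) = [12, 10]
z = y + H·x̄ = [12, 10] + [-14, -8] = [-2, 2]

z = [-2, 2]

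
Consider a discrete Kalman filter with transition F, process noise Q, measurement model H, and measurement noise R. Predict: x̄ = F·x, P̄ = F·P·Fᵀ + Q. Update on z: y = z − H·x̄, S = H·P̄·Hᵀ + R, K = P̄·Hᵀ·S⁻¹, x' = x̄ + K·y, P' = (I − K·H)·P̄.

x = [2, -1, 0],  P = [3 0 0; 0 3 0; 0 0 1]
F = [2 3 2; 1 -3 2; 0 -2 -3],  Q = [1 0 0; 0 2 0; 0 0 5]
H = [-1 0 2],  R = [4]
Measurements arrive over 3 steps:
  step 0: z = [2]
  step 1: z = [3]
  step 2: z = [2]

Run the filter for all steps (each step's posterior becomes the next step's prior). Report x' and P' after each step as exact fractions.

step 0: x' = [85/62, 1199/248, 105/62], P' = [306/31 -111/62 130/31; -111/62 7247/248 -35/62; 130/31 -35/62 84/31]
step 1: x' = [-890737/419271, 2454638/419271, 157184/419271], P' = [3967984/419271 4496260/419271 1624834/419271; 4496260/419271 73058785/419271 2494336/419271; 1624834/419271 2494336/419271 1051117/419271]
step 2: x' = [-2046999345/516345158, -7598206495/2065380632, -36537769/36881797], P' = [2437427357/258172579 8373603611/1032690316 142234986/36881797; 8373603611/1032690316 628918130313/4130761264 353001191/73763594; 142234986/36881797 353001191/73763594 92050832/36881797]

step 0: x̄ = F·x = [1, 5, 2]
step 0: P̄ = F·P·Fᵀ + Q = [44 -17 -24; -17 36 12; -24 12 26]
step 0: y = z − H·x̄ = [-1]
step 0: S = H·P̄·Hᵀ + R = [248]
step 0: K = P̄·Hᵀ·S⁻¹ = [-23/62; 41/248; 19/62]
step 0: x' = x̄ + K·y = [85/62, 1199/248, 105/62]
step 0: P' = (I − K·H)·P̄ = [306/31 -111/62 130/31; -111/62 7247/248 -35/62; 130/31 -35/62 84/31]
step 1: x̄ = F·x = [5117/248, -2417/248, -59/4]
step 1: P̄ = F·P·Fᵀ + Q = [79263/248 -50067/248 -809/4; -50067/248 79359/248 589/4; -809/4 589/4 279/2]
step 1: y = z − H·x̄ = [13177/248]
step 1: S = H·P̄·Hᵀ + R = [419271/248]
step 1: K = P̄·Hᵀ·S⁻¹ = [-179579/419271; 123103/419271; 119350/419271]
step 1: x' = x̄ + K·y = [-890737/419271, 2454638/419271, 157184/419271]
step 1: P' = (I − K·H)·P̄ = [3967984/419271 4496260/419271 1624834/419271; 4496260/419271 73058785/419271 2494336/419271; 1624834/419271 2494336/419271 1051117/419271]
step 2: x̄ = F·x = [5896808/419271, -2646761/139757, -5380828/419271]
step 2: P̄ = F·P·Fᵀ + Q = [774910564/419271 -216376135/139757 -504819824/419271; -216376135/139757 205376601/139757 143550222/139757; -504819824/419271 143550222/139757 333723580/419271]
step 2: y = z − H·x̄ = [17497006/419271]
step 2: S = H·P̄·Hᵀ + R = [4130761264/419271]
step 2: K = P̄·Hᵀ·S⁻¹ = [-446137553/1032690316; 1510429737/4130761264; 20933339/73763594]
step 2: x' = x̄ + K·y = [-2046999345/516345158, -7598206495/2065380632, -36537769/36881797]
step 2: P' = (I − K·H)·P̄ = [2437427357/258172579 8373603611/1032690316 142234986/36881797; 8373603611/1032690316 628918130313/4130761264 353001191/73763594; 142234986/36881797 353001191/73763594 92050832/36881797]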